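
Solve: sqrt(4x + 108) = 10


Square both sides: 4x + 108 = 10^2 = 100
4x = 100 - 108 = -8
x = -2
Check: sqrt(4*(-2) + 108) = sqrt(100) = 10 ✓

x = -2


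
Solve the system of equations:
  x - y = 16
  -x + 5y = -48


Using Cramer's rule:
Determinant D = (1)(5) - (-1)(-1) = 5 - 1 = 4
Dx = (16)(5) - (-48)(-1) = 80 - 48 = 32
Dy = (1)(-48) - (-1)(16) = -48 + 16 = -32
x = Dx/D = 32/4 = 8
y = Dy/D = -32/4 = -8

x = 8, y = -8


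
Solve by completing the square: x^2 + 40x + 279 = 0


Start: x^2 + 40x + 279 = 0
Move constant: x^2 + 40x = -279
Half of 40 is 20, squared is 400
Add 400 to both sides: x^2 + 40x + 400 = 121
(x + 20)^2 = 121
x + 20 = ±11
x = -20 + 11 = -9 or x = -20 - 11 = -31

x = -31, x = -9


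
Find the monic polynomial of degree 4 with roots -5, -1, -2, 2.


A monic polynomial with roots -5, -1, -2, 2 is:
p(x) = (x + 5)(x + 1)(x + 2)(x - 2)
After multiplying by (x + 5): x + 5
After multiplying by (x + 1): x^2 + 6x + 5
After multiplying by (x + 2): x^3 + 8x^2 + 17x + 10
After multiplying by (x - 2): x^4 + 6x^3 + x^2 - 24x - 20

x^4 + 6x^3 + x^2 - 24x - 20


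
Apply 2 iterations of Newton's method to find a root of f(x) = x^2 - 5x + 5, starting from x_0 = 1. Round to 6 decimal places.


Newton's method: x_(n+1) = x_n - f(x_n)/f'(x_n)
f(x) = x^2 - 5x + 5
f'(x) = 2x - 5

Iteration 1:
  f(1.000000) = 1.000000
  f'(1.000000) = -3.000000
  x_1 = 1.000000 - (1.000000)/(-3.000000) = 1.333333

Iteration 2:
  f(1.333333) = 0.111111
  f'(1.333333) = -2.333333
  x_2 = 1.333333 - (0.111111)/(-2.333333) = 1.380952

x_2 = 1.380952


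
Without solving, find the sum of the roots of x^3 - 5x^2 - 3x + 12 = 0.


By Vieta's formulas for x^3 + bx^2 + cx + d = 0:
  r1 + r2 + r3 = -b/a = 5
  r1*r2 + r1*r3 + r2*r3 = c/a = -3
  r1*r2*r3 = -d/a = -12


Sum = 5


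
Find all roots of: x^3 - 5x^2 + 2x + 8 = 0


Let p(x) = x^3 - 5x^2 + 2x + 8. By the rational root theorem (leading coefficient 1), any rational root is an integer divisor of 8: try ±1, ±2, ... in turn.
Test x = 1: value = 6 ≠ 0.
Test x = -1: value = 0 ✓, so (x + 1) is a factor.
Synthetic division by (x + 1): bring down 1; 1(-1) - 5 = -6; (-6)(-1) + 2 = 8; 8(-1) + 8 = 0 → quotient x^2 - 6x + 8, remainder 0.
Solve the quadratic x^2 - 6x + 8 = 0: discriminant = (-6)^2 - 4(1)(8) = 36 - 32 = 4.
sqrt(4) = 2, so x = (6 ± 2)/2: x = 4 or x = 2.
Collecting all roots found:

x = -1, x = 2, x = 4


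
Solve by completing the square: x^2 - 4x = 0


Start: x^2 - 4x + 0 = 0
Move constant: x^2 - 4x = 0
Half of -4 is -2, squared is 4
Add 4 to both sides: x^2 - 4x + 4 = 4
(x - 2)^2 = 4
x - 2 = ±2
x = 2 + 2 = 4 or x = 2 - 2 = 0

x = 0, x = 4


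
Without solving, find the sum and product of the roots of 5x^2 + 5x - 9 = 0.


By Vieta's formulas for ax^2 + bx + c = 0:
  Sum of roots = -b/a
  Product of roots = c/a

Here a = 5, b = 5, c = -9
Sum = -(5)/5 = -1
Product = -9/5 = -9/5

Sum = -1, Product = -9/5


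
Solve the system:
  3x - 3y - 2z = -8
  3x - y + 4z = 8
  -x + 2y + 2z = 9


Using Cramer's rule. Expand each determinant along the first row.
D  = 3*[(-1)*2 - 4*2] - (-3)*[3*2 - 4*(-1)] + (-2)*[3*2 - (-1)*(-1)]
  = 3*(-10) - (-3)*(10) + (-2)*(5) = -10
Dx = (-8)*[(-1)*2 - 4*2] - (-3)*[8*2 - 4*9] + (-2)*[8*2 - (-1)*9]
  = (-8)*(-10) - (-3)*(-20) + (-2)*(25) = -30
Dy = 3*[8*2 - 4*9] - (-8)*[3*2 - 4*(-1)] + (-2)*[3*9 - 8*(-1)]
  = 3*(-20) - (-8)*(10) + (-2)*(35) = -50
Dz = 3*[(-1)*9 - 8*2] - (-3)*[3*9 - 8*(-1)] + (-8)*[3*2 - (-1)*(-1)]
  = 3*(-25) - (-3)*(35) + (-8)*(5) = -10
x = Dx/D = -30/-10 = 3, y = Dy/D = -50/-10 = 5, z = Dz/D = -10/-10 = 1
Check eq1: (3)(3) + (-3)(5) + (-2)(1) = -8 = -8 ✓
Check eq2: (3)(3) + (-1)(5) + (4)(1) = 8 = 8 ✓
Check eq3: (-1)(3) + (2)(5) + (2)(1) = 9 = 9 ✓

x = 3, y = 5, z = 1


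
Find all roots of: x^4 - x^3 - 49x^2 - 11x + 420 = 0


Let p(x) = x^4 - x^3 - 49x^2 - 11x + 420. By the rational root theorem (leading coefficient 1), any rational root is an integer divisor of 420: try ±1, ±2, ... in turn.
Test x = 1: value = 360 ≠ 0.
Test x = -1: value = 384 ≠ 0.
Test x = 2: value = 210 ≠ 0.
Test x = -2: value = 270 ≠ 0.
Test x = 3: value = 0 ✓, so (x - 3) is a factor.
Synthetic division by (x - 3): bring down 1; 1(3) - 1 = 2; 2(3) - 49 = -43; (-43)(3) - 11 = -140; (-140)(3) + 420 = 0 → quotient x^3 + 2x^2 - 43x - 140, remainder 0.
Continue with the quotient x^3 + 2x^2 - 43x - 140 (candidates must divide 140).
Test x = 4: value = -216 ≠ 0.
Test x = -4: value = 0 ✓, so (x + 4) is a factor.
Synthetic division by (x + 4): bring down 1; 1(-4) + 2 = -2; (-2)(-4) - 43 = -35; (-35)(-4) - 140 = 0 → quotient x^2 - 2x - 35, remainder 0.
Solve the quadratic x^2 - 2x - 35 = 0: discriminant = (-2)^2 - 4(1)(-35) = 4 + 140 = 144.
sqrt(144) = 12, so x = (2 ± 12)/2: x = 7 or x = -5.
Collecting all roots found:

x = -5, x = -4, x = 3, x = 7


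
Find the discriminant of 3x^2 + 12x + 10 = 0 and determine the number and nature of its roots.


For ax^2 + bx + c = 0, discriminant D = b^2 - 4ac
Here a = 3, b = 12, c = 10
D = (12)^2 - 4(3)(10) = 144 - 120 = 24

D = 24 > 0 but not a perfect square
The equation has 2 distinct real irrational roots.

Discriminant = 24, 2 distinct real irrational roots


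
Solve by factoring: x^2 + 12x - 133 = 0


We need two numbers that multiply to -133 and add to 12.
Those numbers are -7 and 19 (since (-7) * 19 = -133 and (-7) + 19 = 12).
So x^2 + 12x - 133 = (x - 7)(x + 19) = 0
Setting each factor to zero: x = 7 or x = -19

x = -19, x = 7


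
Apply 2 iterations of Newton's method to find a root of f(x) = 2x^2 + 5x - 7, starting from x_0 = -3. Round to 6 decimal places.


Newton's method: x_(n+1) = x_n - f(x_n)/f'(x_n)
f(x) = 2x^2 + 5x - 7
f'(x) = 4x + 5

Iteration 1:
  f(-3.000000) = -4.000000
  f'(-3.000000) = -7.000000
  x_1 = -3.000000 - (-4.000000)/(-7.000000) = -3.571429

Iteration 2:
  f(-3.571429) = 0.653061
  f'(-3.571429) = -9.285714
  x_2 = -3.571429 - (0.653061)/(-9.285714) = -3.501099

x_2 = -3.501099


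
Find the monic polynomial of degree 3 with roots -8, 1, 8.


A monic polynomial with roots -8, 1, 8 is:
p(x) = (x + 8)(x - 1)(x - 8)
After multiplying by (x + 8): x + 8
After multiplying by (x - 1): x^2 + 7x - 8
After multiplying by (x - 8): x^3 - x^2 - 64x + 64

x^3 - x^2 - 64x + 64


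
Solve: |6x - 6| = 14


An absolute value equation |expr| = 14 gives two cases:
Case 1: 6x - 6 = 14
  6x = 20, so x = 10/3
Case 2: 6x - 6 = -14
  6x = -8, so x = -4/3

x = -4/3, x = 10/3


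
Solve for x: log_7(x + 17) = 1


Convert to exponential form: x + 17 = 7^1 = 7
x = 7 - 17 = -10
Check: log_7(-10 + 17) = log_7(7) = log_7(7) = 1 ✓

x = -10


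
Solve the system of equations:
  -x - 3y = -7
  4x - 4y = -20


Using Cramer's rule:
Determinant D = (-1)(-4) - (4)(-3) = 4 + 12 = 16
Dx = (-7)(-4) - (-20)(-3) = 28 - 60 = -32
Dy = (-1)(-20) - (4)(-7) = 20 + 28 = 48
x = Dx/D = -32/16 = -2
y = Dy/D = 48/16 = 3

x = -2, y = 3


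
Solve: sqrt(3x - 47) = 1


Square both sides: 3x - 47 = 1^2 = 1
3x = 1 + 47 = 48
x = 16
Check: sqrt(3*16 - 47) = sqrt(1) = 1 ✓

x = 16


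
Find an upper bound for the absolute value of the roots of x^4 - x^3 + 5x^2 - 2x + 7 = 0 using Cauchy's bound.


Cauchy's bound: all roots r satisfy |r| <= 1 + max(|a_i/a_n|) for i = 0,...,n-1
where a_n is the leading coefficient.

Coefficients: [1, -1, 5, -2, 7]
Leading coefficient a_n = 1
Ratios |a_i/a_n|: 1, 5, 2, 7
Maximum ratio: 7
Cauchy's bound: |r| <= 1 + 7 = 8

Upper bound = 8


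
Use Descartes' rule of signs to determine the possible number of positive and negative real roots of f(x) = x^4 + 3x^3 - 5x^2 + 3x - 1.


Descartes' rule of signs:

For positive roots, count sign changes in f(x) = x^4 + 3x^3 - 5x^2 + 3x - 1:
Signs of coefficients: +, +, -, +, -
Number of sign changes: 3
Possible positive real roots: 3, 1

For negative roots, examine f(-x) = x^4 - 3x^3 - 5x^2 - 3x - 1:
Signs of coefficients: +, -, -, -, -
Number of sign changes: 1
Possible negative real roots: 1

Positive roots: 3 or 1; Negative roots: 1


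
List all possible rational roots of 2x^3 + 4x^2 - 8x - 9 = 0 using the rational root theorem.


Rational root theorem: possible roots are ±p/q where:
  p divides the constant term (-9): p ∈ {1, 3, 9}
  q divides the leading coefficient (2): q ∈ {1, 2}

All possible rational roots: -9, -9/2, -3, -3/2, -1, -1/2, 1/2, 1, 3/2, 3, 9/2, 9

-9, -9/2, -3, -3/2, -1, -1/2, 1/2, 1, 3/2, 3, 9/2, 9


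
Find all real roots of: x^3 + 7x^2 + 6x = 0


The constant term is 0, so x = 0 is a root. Factor out x:
  x(x^2 + 7x + 6) = 0
Solve the quadratic x^2 + 7x + 6 = 0: discriminant = 7^2 - 4(1)(6) = 49 - 24 = 25.
sqrt(25) = 5, so x = (-7 ± 5)/2: x = -1 or x = -6.

x = -6, x = -1, x = 0


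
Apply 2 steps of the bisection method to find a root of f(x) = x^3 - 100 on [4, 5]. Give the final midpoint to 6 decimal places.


f(x) = x^3 - 100
f(4) = -36 < 0
f(5) = 25 > 0

Step 1: midpoint = (4.000000 + 5.000000)/2 = 4.500000
  f(4.500000) = -8.875000
  f(mid) < 0, so root is in [4.500000, 5.000000]

Step 2: midpoint = (4.500000 + 5.000000)/2 = 4.750000
  f(4.750000) = 7.171875
  f(mid) > 0, so root is in [4.500000, 4.750000]

midpoint = 4.750000


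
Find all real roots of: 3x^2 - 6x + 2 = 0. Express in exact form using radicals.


Using the quadratic formula: x = (-b ± sqrt(b^2 - 4ac)) / (2a)
Here a = 3, b = -6, c = 2
Discriminant = b^2 - 4ac = (-6)^2 - 4(3)(2) = 36 - 24 = 12
Since discriminant = 12 > 0, there are two real roots.
x = (6 ± 2*sqrt(3)) / 6
Simplifying: x = (3 ± sqrt(3)) / 3
Numerically: x ≈ 1.5774 or x ≈ 0.4226

x = (3 + sqrt(3)) / 3 or x = (3 - sqrt(3)) / 3


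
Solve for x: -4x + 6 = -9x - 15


Starting with: -4x + 6 = -9x - 15
Move all x terms to left: (-4 + 9)x = -15 - 6
Simplify: 5x = -21
Divide both sides by 5: x = -21/5

x = -21/5


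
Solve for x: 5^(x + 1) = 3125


Express both sides with the same base.
3125 = 5^5
Since the bases match, equate exponents: x + 1 = 5
So x = 5 - (1) = 4

x = 4


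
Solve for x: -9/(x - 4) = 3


Multiply both sides by (x - 4): -9 = 3(x - 4)
Distribute: -9 = 3x - 12
3x = -9 + 12 = 3
x = 1

x = 1


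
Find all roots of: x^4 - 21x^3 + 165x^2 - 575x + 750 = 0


Let p(x) = x^4 - 21x^3 + 165x^2 - 575x + 750. By the rational root theorem (leading coefficient 1), any rational root is an integer divisor of 750: try ±1, ±2, ... in turn.
Test x = 1: value = 320 ≠ 0.
Test x = -1: value = 1512 ≠ 0.
Test x = 2: value = 108 ≠ 0.
Test x = -2: value = 2744 ≠ 0.
Test x = 3: value = 24 ≠ 0.
Test x = -3: value = 4608 ≠ 0.
Test x = 5: value = 0 ✓, so (x - 5) is a factor.
Synthetic division by (x - 5): bring down 1; 1(5) - 21 = -16; (-16)(5) + 165 = 85; 85(5) - 575 = -150; (-150)(5) + 750 = 0 → quotient x^3 - 16x^2 + 85x - 150, remainder 0.
Continue with the quotient x^3 - 16x^2 + 85x - 150 (candidates must divide 150; re-test x = 5 first in case it repeats).
Test x = 5: value = 0 ✓, so (x - 5) is a factor.
Synthetic division by (x - 5): bring down 1; 1(5) - 16 = -11; (-11)(5) + 85 = 30; 30(5) - 150 = 0 → quotient x^2 - 11x + 30, remainder 0.
Solve the quadratic x^2 - 11x + 30 = 0: discriminant = (-11)^2 - 4(1)(30) = 121 - 120 = 1.
sqrt(1) = 1, so x = (11 ± 1)/2: x = 6 or x = 5.
Collecting all roots found:

x = 5 (multiplicity 3), x = 6


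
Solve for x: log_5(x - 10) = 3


Convert to exponential form: x - 10 = 5^3 = 125
x = 125 + 10 = 135
Check: log_5(135 - 10) = log_5(125) = log_5(125) = 3 ✓

x = 135


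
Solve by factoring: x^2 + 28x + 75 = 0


We need two numbers that multiply to 75 and add to 28.
Those numbers are 25 and 3 (since 25 * 3 = 75 and 25 + 3 = 28).
So x^2 + 28x + 75 = (x + 25)(x + 3) = 0
Setting each factor to zero: x = -25 or x = -3

x = -25, x = -3


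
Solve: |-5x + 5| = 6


An absolute value equation |expr| = 6 gives two cases:
Case 1: -5x + 5 = 6
  -5x = 1, so x = -1/5
Case 2: -5x + 5 = -6
  -5x = -11, so x = 11/5

x = -1/5, x = 11/5


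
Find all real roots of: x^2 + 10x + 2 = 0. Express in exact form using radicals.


Using the quadratic formula: x = (-b ± sqrt(b^2 - 4ac)) / (2a)
Here a = 1, b = 10, c = 2
Discriminant = b^2 - 4ac = 10^2 - 4(1)(2) = 100 - 8 = 92
Since discriminant = 92 > 0, there are two real roots.
x = (-10 ± 2*sqrt(23)) / 2
Simplifying: x = -5 ± sqrt(23)
Numerically: x ≈ -0.2042 or x ≈ -9.7958

x = -5 + sqrt(23) or x = -5 - sqrt(23)


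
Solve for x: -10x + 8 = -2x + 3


Starting with: -10x + 8 = -2x + 3
Move all x terms to left: (-10 + 2)x = 3 - 8
Simplify: -8x = -5
Divide both sides by -8: x = 5/8

x = 5/8


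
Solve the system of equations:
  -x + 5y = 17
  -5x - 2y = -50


Using Cramer's rule:
Determinant D = (-1)(-2) - (-5)(5) = 2 + 25 = 27
Dx = (17)(-2) - (-50)(5) = -34 + 250 = 216
Dy = (-1)(-50) - (-5)(17) = 50 + 85 = 135
x = Dx/D = 216/27 = 8
y = Dy/D = 135/27 = 5

x = 8, y = 5


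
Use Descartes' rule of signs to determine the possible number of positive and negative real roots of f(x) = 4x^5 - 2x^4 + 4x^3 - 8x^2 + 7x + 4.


Descartes' rule of signs:

For positive roots, count sign changes in f(x) = 4x^5 - 2x^4 + 4x^3 - 8x^2 + 7x + 4:
Signs of coefficients: +, -, +, -, +, +
Number of sign changes: 4
Possible positive real roots: 4, 2, 0

For negative roots, examine f(-x) = -4x^5 - 2x^4 - 4x^3 - 8x^2 - 7x + 4:
Signs of coefficients: -, -, -, -, -, +
Number of sign changes: 1
Possible negative real roots: 1

Positive roots: 4 or 2 or 0; Negative roots: 1


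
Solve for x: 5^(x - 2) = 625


Express both sides with the same base.
625 = 5^4
Since the bases match, equate exponents: x - 2 = 4
So x = 4 - (-2) = 6

x = 6


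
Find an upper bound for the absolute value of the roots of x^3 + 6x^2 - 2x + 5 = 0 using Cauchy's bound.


Cauchy's bound: all roots r satisfy |r| <= 1 + max(|a_i/a_n|) for i = 0,...,n-1
where a_n is the leading coefficient.

Coefficients: [1, 6, -2, 5]
Leading coefficient a_n = 1
Ratios |a_i/a_n|: 6, 2, 5
Maximum ratio: 6
Cauchy's bound: |r| <= 1 + 6 = 7

Upper bound = 7


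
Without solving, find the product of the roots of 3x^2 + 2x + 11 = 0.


By Vieta's formulas for ax^2 + bx + c = 0:
  Sum of roots = -b/a
  Product of roots = c/a

Here a = 3, b = 2, c = 11
Sum = -(2)/3 = -2/3
Product = 11/3 = 11/3

Product = 11/3


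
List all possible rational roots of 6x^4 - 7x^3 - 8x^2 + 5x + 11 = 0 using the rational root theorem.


Rational root theorem: possible roots are ±p/q where:
  p divides the constant term (11): p ∈ {1, 11}
  q divides the leading coefficient (6): q ∈ {1, 2, 3, 6}

All possible rational roots: -11, -11/2, -11/3, -11/6, -1, -1/2, -1/3, -1/6, 1/6, 1/3, 1/2, 1, 11/6, 11/3, 11/2, 11

-11, -11/2, -11/3, -11/6, -1, -1/2, -1/3, -1/6, 1/6, 1/3, 1/2, 1, 11/6, 11/3, 11/2, 11


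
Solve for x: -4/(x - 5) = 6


Multiply both sides by (x - 5): -4 = 6(x - 5)
Distribute: -4 = 6x - 30
6x = -4 + 30 = 26
x = 13/3

x = 13/3


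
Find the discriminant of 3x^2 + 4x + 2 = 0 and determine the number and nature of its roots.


For ax^2 + bx + c = 0, discriminant D = b^2 - 4ac
Here a = 3, b = 4, c = 2
D = (4)^2 - 4(3)(2) = 16 - 24 = -8

D = -8 < 0
The equation has no real roots (2 complex conjugate roots).

Discriminant = -8, no real roots (2 complex conjugate roots)


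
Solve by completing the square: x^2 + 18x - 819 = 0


Start: x^2 + 18x - 819 = 0
Move constant: x^2 + 18x = 819
Half of 18 is 9, squared is 81
Add 81 to both sides: x^2 + 18x + 81 = 900
(x + 9)^2 = 900
x + 9 = ±30
x = -9 + 30 = 21 or x = -9 - 30 = -39

x = -39, x = 21


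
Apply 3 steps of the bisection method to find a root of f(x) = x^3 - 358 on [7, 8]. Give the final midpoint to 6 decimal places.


f(x) = x^3 - 358
f(7) = -15 < 0
f(8) = 154 > 0

Step 1: midpoint = (7.000000 + 8.000000)/2 = 7.500000
  f(7.500000) = 63.875000
  f(mid) > 0, so root is in [7.000000, 7.500000]

Step 2: midpoint = (7.000000 + 7.500000)/2 = 7.250000
  f(7.250000) = 23.078125
  f(mid) > 0, so root is in [7.000000, 7.250000]

Step 3: midpoint = (7.000000 + 7.250000)/2 = 7.125000
  f(7.125000) = 3.705078
  f(mid) > 0, so root is in [7.000000, 7.125000]

midpoint = 7.125000


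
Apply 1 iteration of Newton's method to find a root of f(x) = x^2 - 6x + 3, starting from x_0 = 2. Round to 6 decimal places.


Newton's method: x_(n+1) = x_n - f(x_n)/f'(x_n)
f(x) = x^2 - 6x + 3
f'(x) = 2x - 6

Iteration 1:
  f(2.000000) = -5.000000
  f'(2.000000) = -2.000000
  x_1 = 2.000000 - (-5.000000)/(-2.000000) = -0.500000

x_1 = -0.500000


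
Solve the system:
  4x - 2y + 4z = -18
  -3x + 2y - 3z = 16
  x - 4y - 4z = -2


Using Cramer's rule. Expand each determinant along the first row.
D  = 4*[2*(-4) - (-3)*(-4)] - (-2)*[(-3)*(-4) - (-3)*1] + 4*[(-3)*(-4) - 2*1]
  = 4*(-20) - (-2)*(15) + 4*(10) = -10
Dx = (-18)*[2*(-4) - (-3)*(-4)] - (-2)*[16*(-4) - (-3)*(-2)] + 4*[16*(-4) - 2*(-2)]
  = (-18)*(-20) - (-2)*(-70) + 4*(-60) = -20
Dy = 4*[16*(-4) - (-3)*(-2)] - (-18)*[(-3)*(-4) - (-3)*1] + 4*[(-3)*(-2) - 16*1]
  = 4*(-70) - (-18)*(15) + 4*(-10) = -50
Dz = 4*[2*(-2) - 16*(-4)] - (-2)*[(-3)*(-2) - 16*1] + (-18)*[(-3)*(-4) - 2*1]
  = 4*(60) - (-2)*(-10) + (-18)*(10) = 40
x = Dx/D = -20/-10 = 2, y = Dy/D = -50/-10 = 5, z = Dz/D = 40/-10 = -4
Check eq1: (4)(2) + (-2)(5) + (4)(-4) = -18 = -18 ✓
Check eq2: (-3)(2) + (2)(5) + (-3)(-4) = 16 = 16 ✓
Check eq3: (1)(2) + (-4)(5) + (-4)(-4) = -2 = -2 ✓

x = 2, y = 5, z = -4


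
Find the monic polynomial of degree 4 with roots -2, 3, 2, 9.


A monic polynomial with roots -2, 3, 2, 9 is:
p(x) = (x + 2)(x - 3)(x - 2)(x - 9)
After multiplying by (x + 2): x + 2
After multiplying by (x - 3): x^2 - x - 6
After multiplying by (x - 2): x^3 - 3x^2 - 4x + 12
After multiplying by (x - 9): x^4 - 12x^3 + 23x^2 + 48x - 108

x^4 - 12x^3 + 23x^2 + 48x - 108


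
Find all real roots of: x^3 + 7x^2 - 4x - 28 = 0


Let p(x) = x^3 + 7x^2 - 4x - 28. By the rational root theorem (leading coefficient 1), any rational root is an integer divisor of 28: try ±1, ±2, ... in turn.
Test x = 1: value = -24 ≠ 0.
Test x = -1: value = -18 ≠ 0.
Test x = 2: value = 0 ✓, so (x - 2) is a factor.
Synthetic division by (x - 2): bring down 1; 1(2) + 7 = 9; 9(2) - 4 = 14; 14(2) - 28 = 0 → quotient x^2 + 9x + 14, remainder 0.
Solve the quadratic x^2 + 9x + 14 = 0: discriminant = 9^2 - 4(1)(14) = 81 - 56 = 25.
sqrt(25) = 5, so x = (-9 ± 5)/2: x = -2 or x = -7.

x = -7, x = -2, x = 2


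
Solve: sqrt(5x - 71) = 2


Square both sides: 5x - 71 = 2^2 = 4
5x = 4 + 71 = 75
x = 15
Check: sqrt(5*15 - 71) = sqrt(4) = 2 ✓

x = 15


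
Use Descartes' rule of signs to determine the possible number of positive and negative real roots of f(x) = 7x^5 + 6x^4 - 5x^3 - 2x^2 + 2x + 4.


Descartes' rule of signs:

For positive roots, count sign changes in f(x) = 7x^5 + 6x^4 - 5x^3 - 2x^2 + 2x + 4:
Signs of coefficients: +, +, -, -, +, +
Number of sign changes: 2
Possible positive real roots: 2, 0

For negative roots, examine f(-x) = -7x^5 + 6x^4 + 5x^3 - 2x^2 - 2x + 4:
Signs of coefficients: -, +, +, -, -, +
Number of sign changes: 3
Possible negative real roots: 3, 1

Positive roots: 2 or 0; Negative roots: 3 or 1


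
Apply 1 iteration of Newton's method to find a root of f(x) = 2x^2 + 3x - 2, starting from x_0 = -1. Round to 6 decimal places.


Newton's method: x_(n+1) = x_n - f(x_n)/f'(x_n)
f(x) = 2x^2 + 3x - 2
f'(x) = 4x + 3

Iteration 1:
  f(-1.000000) = -3.000000
  f'(-1.000000) = -1.000000
  x_1 = -1.000000 - (-3.000000)/(-1.000000) = -4.000000

x_1 = -4.000000


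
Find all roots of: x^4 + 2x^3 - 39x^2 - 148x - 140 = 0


Let p(x) = x^4 + 2x^3 - 39x^2 - 148x - 140. By the rational root theorem (leading coefficient 1), any rational root is an integer divisor of 140: try ±1, ±2, ... in turn.
Test x = 1: value = -324 ≠ 0.
Test x = -1: value = -32 ≠ 0.
Test x = 2: value = -560 ≠ 0.
Test x = -2: value = 0 ✓, so (x + 2) is a factor.
Synthetic division by (x + 2): bring down 1; 1(-2) + 2 = 0; 0(-2) - 39 = -39; (-39)(-2) - 148 = -70; (-70)(-2) - 140 = 0 → quotient x^3 - 39x - 70, remainder 0.
Continue with the quotient x^3 - 39x - 70 (candidates must divide 70; re-test x = -2 first in case it repeats).
Test x = -2: value = 0 ✓, so (x + 2) is a factor.
Synthetic division by (x + 2): bring down 1; 1(-2) + 0 = -2; (-2)(-2) - 39 = -35; (-35)(-2) - 70 = 0 → quotient x^2 - 2x - 35, remainder 0.
Solve the quadratic x^2 - 2x - 35 = 0: discriminant = (-2)^2 - 4(1)(-35) = 4 + 140 = 144.
sqrt(144) = 12, so x = (2 ± 12)/2: x = 7 or x = -5.
Collecting all roots found:

x = -5, x = -2 (multiplicity 2), x = 7


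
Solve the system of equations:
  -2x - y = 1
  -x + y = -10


Using Cramer's rule:
Determinant D = (-2)(1) - (-1)(-1) = -2 - 1 = -3
Dx = (1)(1) - (-10)(-1) = 1 - 10 = -9
Dy = (-2)(-10) - (-1)(1) = 20 + 1 = 21
x = Dx/D = -9/-3 = 3
y = Dy/D = 21/-3 = -7

x = 3, y = -7


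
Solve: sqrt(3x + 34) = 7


Square both sides: 3x + 34 = 7^2 = 49
3x = 49 - 34 = 15
x = 5
Check: sqrt(3*5 + 34) = sqrt(49) = 7 ✓

x = 5


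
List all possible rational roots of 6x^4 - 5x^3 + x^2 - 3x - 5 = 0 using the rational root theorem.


Rational root theorem: possible roots are ±p/q where:
  p divides the constant term (-5): p ∈ {1, 5}
  q divides the leading coefficient (6): q ∈ {1, 2, 3, 6}

All possible rational roots: -5, -5/2, -5/3, -1, -5/6, -1/2, -1/3, -1/6, 1/6, 1/3, 1/2, 5/6, 1, 5/3, 5/2, 5

-5, -5/2, -5/3, -1, -5/6, -1/2, -1/3, -1/6, 1/6, 1/3, 1/2, 5/6, 1, 5/3, 5/2, 5


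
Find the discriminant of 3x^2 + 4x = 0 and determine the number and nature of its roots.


For ax^2 + bx + c = 0, discriminant D = b^2 - 4ac
Here a = 3, b = 4, c = 0
D = (4)^2 - 4(3)(0) = 16 - 0 = 16

D = 16 > 0 and is a perfect square (sqrt = 4)
The equation has 2 distinct real rational roots.

Discriminant = 16, 2 distinct real rational roots


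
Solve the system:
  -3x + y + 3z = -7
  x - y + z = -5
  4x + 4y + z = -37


Using Cramer's rule. Expand each determinant along the first row.
D  = (-3)*[(-1)*1 - 1*4] - 1*[1*1 - 1*4] + 3*[1*4 - (-1)*4]
  = (-3)*(-5) - 1*(-3) + 3*(8) = 42
Dx = (-7)*[(-1)*1 - 1*4] - 1*[(-5)*1 - 1*(-37)] + 3*[(-5)*4 - (-1)*(-37)]
  = (-7)*(-5) - 1*(32) + 3*(-57) = -168
Dy = (-3)*[(-5)*1 - 1*(-37)] - (-7)*[1*1 - 1*4] + 3*[1*(-37) - (-5)*4]
  = (-3)*(32) - (-7)*(-3) + 3*(-17) = -168
Dz = (-3)*[(-1)*(-37) - (-5)*4] - 1*[1*(-37) - (-5)*4] + (-7)*[1*4 - (-1)*4]
  = (-3)*(57) - 1*(-17) + (-7)*(8) = -210
x = Dx/D = -168/42 = -4, y = Dy/D = -168/42 = -4, z = Dz/D = -210/42 = -5
Check eq1: (-3)(-4) + (1)(-4) + (3)(-5) = -7 = -7 ✓
Check eq2: (1)(-4) + (-1)(-4) + (1)(-5) = -5 = -5 ✓
Check eq3: (4)(-4) + (4)(-4) + (1)(-5) = -37 = -37 ✓

x = -4, y = -4, z = -5


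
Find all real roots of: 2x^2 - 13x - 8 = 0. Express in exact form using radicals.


Using the quadratic formula: x = (-b ± sqrt(b^2 - 4ac)) / (2a)
Here a = 2, b = -13, c = -8
Discriminant = b^2 - 4ac = (-13)^2 - 4(2)(-8) = 169 + 64 = 233
Since discriminant = 233 > 0, there are two real roots.
x = (13 ± sqrt(233)) / 4
Numerically: x ≈ 7.0661 or x ≈ -0.5661

x = (13 + sqrt(233)) / 4 or x = (13 - sqrt(233)) / 4


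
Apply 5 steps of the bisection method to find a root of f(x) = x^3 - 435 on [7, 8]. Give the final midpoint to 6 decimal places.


f(x) = x^3 - 435
f(7) = -92 < 0
f(8) = 77 > 0

Step 1: midpoint = (7.000000 + 8.000000)/2 = 7.500000
  f(7.500000) = -13.125000
  f(mid) < 0, so root is in [7.500000, 8.000000]

Step 2: midpoint = (7.500000 + 8.000000)/2 = 7.750000
  f(7.750000) = 30.484375
  f(mid) > 0, so root is in [7.500000, 7.750000]

Step 3: midpoint = (7.500000 + 7.750000)/2 = 7.625000
  f(7.625000) = 8.322266
  f(mid) > 0, so root is in [7.500000, 7.625000]

Step 4: midpoint = (7.500000 + 7.625000)/2 = 7.562500
  f(7.562500) = -2.489990
  f(mid) < 0, so root is in [7.562500, 7.625000]

Step 5: midpoint = (7.562500 + 7.625000)/2 = 7.593750
  f(7.593750) = 2.893890
  f(mid) > 0, so root is in [7.562500, 7.593750]

midpoint = 7.593750


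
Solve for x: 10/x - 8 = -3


Subtract -8 from both sides: 10/x = 5
Multiply both sides by x: 10 = 5 * x
Divide by 5: x = 2

x = 2


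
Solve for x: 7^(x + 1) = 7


Express both sides with the same base.
7 = 7^1
Since the bases match, equate exponents: x + 1 = 1
So x = 1 - (1) = 0

x = 0


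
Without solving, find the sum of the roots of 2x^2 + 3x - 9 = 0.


By Vieta's formulas for ax^2 + bx + c = 0:
  Sum of roots = -b/a
  Product of roots = c/a

Here a = 2, b = 3, c = -9
Sum = -(3)/2 = -3/2
Product = -9/2 = -9/2

Sum = -3/2


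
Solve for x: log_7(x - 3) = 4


Convert to exponential form: x - 3 = 7^4 = 2401
x = 2401 + 3 = 2404
Check: log_7(2404 - 3) = log_7(2401) = log_7(2401) = 4 ✓

x = 2404


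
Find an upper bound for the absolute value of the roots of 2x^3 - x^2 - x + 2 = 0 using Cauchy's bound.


Cauchy's bound: all roots r satisfy |r| <= 1 + max(|a_i/a_n|) for i = 0,...,n-1
where a_n is the leading coefficient.

Coefficients: [2, -1, -1, 2]
Leading coefficient a_n = 2
Ratios |a_i/a_n|: 1/2, 1/2, 1
Maximum ratio: 1
Cauchy's bound: |r| <= 1 + 1 = 2

Upper bound = 2


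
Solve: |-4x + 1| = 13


An absolute value equation |expr| = 13 gives two cases:
Case 1: -4x + 1 = 13
  -4x = 12, so x = -3
Case 2: -4x + 1 = -13
  -4x = -14, so x = 7/2

x = -3, x = 7/2


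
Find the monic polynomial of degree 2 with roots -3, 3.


A monic polynomial with roots -3, 3 is:
p(x) = (x + 3)(x - 3)
After multiplying by (x + 3): x + 3
After multiplying by (x - 3): x^2 - 9

x^2 - 9


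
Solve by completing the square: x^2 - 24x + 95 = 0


Start: x^2 - 24x + 95 = 0
Move constant: x^2 - 24x = -95
Half of -24 is -12, squared is 144
Add 144 to both sides: x^2 - 24x + 144 = 49
(x - 12)^2 = 49
x - 12 = ±7
x = 12 + 7 = 19 or x = 12 - 7 = 5

x = 5, x = 19


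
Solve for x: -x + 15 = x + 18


Starting with: -x + 15 = x + 18
Move all x terms to left: (-1 - 1)x = 18 - 15
Simplify: -2x = 3
Divide both sides by -2: x = -3/2

x = -3/2


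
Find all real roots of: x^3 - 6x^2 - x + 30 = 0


Let p(x) = x^3 - 6x^2 - x + 30. By the rational root theorem (leading coefficient 1), any rational root is an integer divisor of 30: try ±1, ±2, ... in turn.
Test x = 1: value = 24 ≠ 0.
Test x = -1: value = 24 ≠ 0.
Test x = 2: value = 12 ≠ 0.
Test x = -2: value = 0 ✓, so (x + 2) is a factor.
Synthetic division by (x + 2): bring down 1; 1(-2) - 6 = -8; (-8)(-2) - 1 = 15; 15(-2) + 30 = 0 → quotient x^2 - 8x + 15, remainder 0.
Solve the quadratic x^2 - 8x + 15 = 0: discriminant = (-8)^2 - 4(1)(15) = 64 - 60 = 4.
sqrt(4) = 2, so x = (8 ± 2)/2: x = 5 or x = 3.

x = -2, x = 3, x = 5


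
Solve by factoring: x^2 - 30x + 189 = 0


We need two numbers that multiply to 189 and add to -30.
Those numbers are -21 and -9 (since (-21) * (-9) = 189 and (-21) + (-9) = -30).
So x^2 - 30x + 189 = (x - 21)(x - 9) = 0
Setting each factor to zero: x = 21 or x = 9

x = 9, x = 21


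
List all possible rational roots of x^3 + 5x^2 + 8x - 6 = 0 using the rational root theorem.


Rational root theorem: possible roots are ±p/q where:
  p divides the constant term (-6): p ∈ {1, 2, 3, 6}
  q divides the leading coefficient (1): q ∈ {1}

All possible rational roots: -6, -3, -2, -1, 1, 2, 3, 6

-6, -3, -2, -1, 1, 2, 3, 6


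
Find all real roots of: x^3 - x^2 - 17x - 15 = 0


Let p(x) = x^3 - x^2 - 17x - 15. By the rational root theorem (leading coefficient 1), any rational root is an integer divisor of 15: try ±1, ±2, ... in turn.
Test x = 1: value = -32 ≠ 0.
Test x = -1: value = 0 ✓, so (x + 1) is a factor.
Synthetic division by (x + 1): bring down 1; 1(-1) - 1 = -2; (-2)(-1) - 17 = -15; (-15)(-1) - 15 = 0 → quotient x^2 - 2x - 15, remainder 0.
Solve the quadratic x^2 - 2x - 15 = 0: discriminant = (-2)^2 - 4(1)(-15) = 4 + 60 = 64.
sqrt(64) = 8, so x = (2 ± 8)/2: x = 5 or x = -3.

x = -3, x = -1, x = 5


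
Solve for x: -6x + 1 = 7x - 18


Starting with: -6x + 1 = 7x - 18
Move all x terms to left: (-6 - 7)x = -18 - 1
Simplify: -13x = -19
Divide both sides by -13: x = 19/13

x = 19/13


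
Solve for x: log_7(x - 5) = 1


Convert to exponential form: x - 5 = 7^1 = 7
x = 7 + 5 = 12
Check: log_7(12 - 5) = log_7(7) = log_7(7) = 1 ✓

x = 12


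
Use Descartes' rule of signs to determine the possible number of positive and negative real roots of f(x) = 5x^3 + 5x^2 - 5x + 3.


Descartes' rule of signs:

For positive roots, count sign changes in f(x) = 5x^3 + 5x^2 - 5x + 3:
Signs of coefficients: +, +, -, +
Number of sign changes: 2
Possible positive real roots: 2, 0

For negative roots, examine f(-x) = -5x^3 + 5x^2 + 5x + 3:
Signs of coefficients: -, +, +, +
Number of sign changes: 1
Possible negative real roots: 1

Positive roots: 2 or 0; Negative roots: 1


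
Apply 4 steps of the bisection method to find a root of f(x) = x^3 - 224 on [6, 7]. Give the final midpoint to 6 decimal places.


f(x) = x^3 - 224
f(6) = -8 < 0
f(7) = 119 > 0

Step 1: midpoint = (6.000000 + 7.000000)/2 = 6.500000
  f(6.500000) = 50.625000
  f(mid) > 0, so root is in [6.000000, 6.500000]

Step 2: midpoint = (6.000000 + 6.500000)/2 = 6.250000
  f(6.250000) = 20.140625
  f(mid) > 0, so root is in [6.000000, 6.250000]

Step 3: midpoint = (6.000000 + 6.250000)/2 = 6.125000
  f(6.125000) = 5.783203
  f(mid) > 0, so root is in [6.000000, 6.125000]

Step 4: midpoint = (6.000000 + 6.125000)/2 = 6.062500
  f(6.062500) = -1.179443
  f(mid) < 0, so root is in [6.062500, 6.125000]

midpoint = 6.062500


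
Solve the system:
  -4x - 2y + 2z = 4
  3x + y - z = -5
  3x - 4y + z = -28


Using Cramer's rule. Expand each determinant along the first row.
D  = (-4)*[1*1 - (-1)*(-4)] - (-2)*[3*1 - (-1)*3] + 2*[3*(-4) - 1*3]
  = (-4)*(-3) - (-2)*(6) + 2*(-15) = -6
Dx = 4*[1*1 - (-1)*(-4)] - (-2)*[(-5)*1 - (-1)*(-28)] + 2*[(-5)*(-4) - 1*(-28)]
  = 4*(-3) - (-2)*(-33) + 2*(48) = 18
Dy = (-4)*[(-5)*1 - (-1)*(-28)] - 4*[3*1 - (-1)*3] + 2*[3*(-28) - (-5)*3]
  = (-4)*(-33) - 4*(6) + 2*(-69) = -30
Dz = (-4)*[1*(-28) - (-5)*(-4)] - (-2)*[3*(-28) - (-5)*3] + 4*[3*(-4) - 1*3]
  = (-4)*(-48) - (-2)*(-69) + 4*(-15) = -6
x = Dx/D = 18/-6 = -3, y = Dy/D = -30/-6 = 5, z = Dz/D = -6/-6 = 1
Check eq1: (-4)(-3) + (-2)(5) + (2)(1) = 4 = 4 ✓
Check eq2: (3)(-3) + (1)(5) + (-1)(1) = -5 = -5 ✓
Check eq3: (3)(-3) + (-4)(5) + (1)(1) = -28 = -28 ✓

x = -3, y = 5, z = 1


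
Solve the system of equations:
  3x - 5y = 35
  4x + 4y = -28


Using Cramer's rule:
Determinant D = (3)(4) - (4)(-5) = 12 + 20 = 32
Dx = (35)(4) - (-28)(-5) = 140 - 140 = 0
Dy = (3)(-28) - (4)(35) = -84 - 140 = -224
x = Dx/D = 0/32 = 0
y = Dy/D = -224/32 = -7

x = 0, y = -7


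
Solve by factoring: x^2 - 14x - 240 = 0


We need two numbers that multiply to -240 and add to -14.
Those numbers are -24 and 10 (since (-24) * 10 = -240 and (-24) + 10 = -14).
So x^2 - 14x - 240 = (x - 24)(x + 10) = 0
Setting each factor to zero: x = 24 or x = -10

x = -10, x = 24


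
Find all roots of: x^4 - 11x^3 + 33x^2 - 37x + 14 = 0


Let p(x) = x^4 - 11x^3 + 33x^2 - 37x + 14. By the rational root theorem (leading coefficient 1), any rational root is an integer divisor of 14: try ±1, ±2, ... in turn.
Test x = 1: value = 0 ✓, so (x - 1) is a factor.
Synthetic division by (x - 1): bring down 1; 1(1) - 11 = -10; (-10)(1) + 33 = 23; 23(1) - 37 = -14; (-14)(1) + 14 = 0 → quotient x^3 - 10x^2 + 23x - 14, remainder 0.
Continue with the quotient x^3 - 10x^2 + 23x - 14 (candidates must divide 14; re-test x = 1 first in case it repeats).
Test x = 1: value = 0 ✓, so (x - 1) is a factor.
Synthetic division by (x - 1): bring down 1; 1(1) - 10 = -9; (-9)(1) + 23 = 14; 14(1) - 14 = 0 → quotient x^2 - 9x + 14, remainder 0.
Solve the quadratic x^2 - 9x + 14 = 0: discriminant = (-9)^2 - 4(1)(14) = 81 - 56 = 25.
sqrt(25) = 5, so x = (9 ± 5)/2: x = 7 or x = 2.
Collecting all roots found:

x = 1 (multiplicity 2), x = 2, x = 7


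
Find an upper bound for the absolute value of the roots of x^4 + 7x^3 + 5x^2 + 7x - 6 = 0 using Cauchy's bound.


Cauchy's bound: all roots r satisfy |r| <= 1 + max(|a_i/a_n|) for i = 0,...,n-1
where a_n is the leading coefficient.

Coefficients: [1, 7, 5, 7, -6]
Leading coefficient a_n = 1
Ratios |a_i/a_n|: 7, 5, 7, 6
Maximum ratio: 7
Cauchy's bound: |r| <= 1 + 7 = 8

Upper bound = 8


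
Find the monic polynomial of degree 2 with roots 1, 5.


A monic polynomial with roots 1, 5 is:
p(x) = (x - 1)(x - 5)
After multiplying by (x - 1): x - 1
After multiplying by (x - 5): x^2 - 6x + 5

x^2 - 6x + 5


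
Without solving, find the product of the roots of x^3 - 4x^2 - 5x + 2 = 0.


By Vieta's formulas for x^3 + bx^2 + cx + d = 0:
  r1 + r2 + r3 = -b/a = 4
  r1*r2 + r1*r3 + r2*r3 = c/a = -5
  r1*r2*r3 = -d/a = -2


Product = -2


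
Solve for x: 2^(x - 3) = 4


Express both sides with the same base.
4 = 2^2
Since the bases match, equate exponents: x - 3 = 2
So x = 2 - (-3) = 5

x = 5


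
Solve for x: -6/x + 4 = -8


Subtract 4 from both sides: -6/x = -12
Multiply both sides by x: -6 = -12 * x
Divide by -12: x = 1/2

x = 1/2


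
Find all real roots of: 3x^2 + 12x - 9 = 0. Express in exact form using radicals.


Using the quadratic formula: x = (-b ± sqrt(b^2 - 4ac)) / (2a)
Here a = 3, b = 12, c = -9
Discriminant = b^2 - 4ac = 12^2 - 4(3)(-9) = 144 + 108 = 252
Since discriminant = 252 > 0, there are two real roots.
x = (-12 ± 6*sqrt(7)) / 6
Simplifying: x = -2 ± sqrt(7)
Numerically: x ≈ 0.6458 or x ≈ -4.6458

x = -2 + sqrt(7) or x = -2 - sqrt(7)


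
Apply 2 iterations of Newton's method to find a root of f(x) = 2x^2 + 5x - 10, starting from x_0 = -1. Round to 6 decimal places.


Newton's method: x_(n+1) = x_n - f(x_n)/f'(x_n)
f(x) = 2x^2 + 5x - 10
f'(x) = 4x + 5

Iteration 1:
  f(-1.000000) = -13.000000
  f'(-1.000000) = 1.000000
  x_1 = -1.000000 - (-13.000000)/(1.000000) = 12.000000

Iteration 2:
  f(12.000000) = 338.000000
  f'(12.000000) = 53.000000
  x_2 = 12.000000 - (338.000000)/(53.000000) = 5.622642

x_2 = 5.622642


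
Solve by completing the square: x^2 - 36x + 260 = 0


Start: x^2 - 36x + 260 = 0
Move constant: x^2 - 36x = -260
Half of -36 is -18, squared is 324
Add 324 to both sides: x^2 - 36x + 324 = 64
(x - 18)^2 = 64
x - 18 = ±8
x = 18 + 8 = 26 or x = 18 - 8 = 10

x = 10, x = 26


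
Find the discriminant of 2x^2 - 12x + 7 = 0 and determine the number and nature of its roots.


For ax^2 + bx + c = 0, discriminant D = b^2 - 4ac
Here a = 2, b = -12, c = 7
D = (-12)^2 - 4(2)(7) = 144 - 56 = 88

D = 88 > 0 but not a perfect square
The equation has 2 distinct real irrational roots.

Discriminant = 88, 2 distinct real irrational roots


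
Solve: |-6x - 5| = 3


An absolute value equation |expr| = 3 gives two cases:
Case 1: -6x - 5 = 3
  -6x = 8, so x = -4/3
Case 2: -6x - 5 = -3
  -6x = 2, so x = -1/3

x = -4/3, x = -1/3


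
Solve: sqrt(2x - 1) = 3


Square both sides: 2x - 1 = 3^2 = 9
2x = 9 + 1 = 10
x = 5
Check: sqrt(2*5 - 1) = sqrt(9) = 3 ✓

x = 5


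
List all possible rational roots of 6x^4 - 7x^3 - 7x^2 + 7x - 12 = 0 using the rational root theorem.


Rational root theorem: possible roots are ±p/q where:
  p divides the constant term (-12): p ∈ {1, 2, 3, 4, 6, 12}
  q divides the leading coefficient (6): q ∈ {1, 2, 3, 6}

All possible rational roots: -12, -6, -4, -3, -2, -3/2, -4/3, -1, -2/3, -1/2, -1/3, -1/6, 1/6, 1/3, 1/2, 2/3, 1, 4/3, 3/2, 2, 3, 4, 6, 12

-12, -6, -4, -3, -2, -3/2, -4/3, -1, -2/3, -1/2, -1/3, -1/6, 1/6, 1/3, 1/2, 2/3, 1, 4/3, 3/2, 2, 3, 4, 6, 12


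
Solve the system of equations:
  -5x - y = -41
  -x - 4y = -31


Using Cramer's rule:
Determinant D = (-5)(-4) - (-1)(-1) = 20 - 1 = 19
Dx = (-41)(-4) - (-31)(-1) = 164 - 31 = 133
Dy = (-5)(-31) - (-1)(-41) = 155 - 41 = 114
x = Dx/D = 133/19 = 7
y = Dy/D = 114/19 = 6

x = 7, y = 6


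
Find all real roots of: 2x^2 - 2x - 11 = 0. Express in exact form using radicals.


Using the quadratic formula: x = (-b ± sqrt(b^2 - 4ac)) / (2a)
Here a = 2, b = -2, c = -11
Discriminant = b^2 - 4ac = (-2)^2 - 4(2)(-11) = 4 + 88 = 92
Since discriminant = 92 > 0, there are two real roots.
x = (2 ± 2*sqrt(23)) / 4
Simplifying: x = (1 ± sqrt(23)) / 2
Numerically: x ≈ 2.8979 or x ≈ -1.8979

x = (1 + sqrt(23)) / 2 or x = (1 - sqrt(23)) / 2


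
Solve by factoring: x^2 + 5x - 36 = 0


We need two numbers that multiply to -36 and add to 5.
Those numbers are -4 and 9 (since (-4) * 9 = -36 and (-4) + 9 = 5).
So x^2 + 5x - 36 = (x - 4)(x + 9) = 0
Setting each factor to zero: x = 4 or x = -9

x = -9, x = 4


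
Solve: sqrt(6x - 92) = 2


Square both sides: 6x - 92 = 2^2 = 4
6x = 4 + 92 = 96
x = 16
Check: sqrt(6*16 - 92) = sqrt(4) = 2 ✓

x = 16


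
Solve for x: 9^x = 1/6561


Express both sides with the same base.
1/6561 = 9^(-4)
Since the bases match: x = -4

x = -4


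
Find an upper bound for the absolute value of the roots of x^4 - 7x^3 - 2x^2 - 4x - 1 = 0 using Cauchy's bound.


Cauchy's bound: all roots r satisfy |r| <= 1 + max(|a_i/a_n|) for i = 0,...,n-1
where a_n is the leading coefficient.

Coefficients: [1, -7, -2, -4, -1]
Leading coefficient a_n = 1
Ratios |a_i/a_n|: 7, 2, 4, 1
Maximum ratio: 7
Cauchy's bound: |r| <= 1 + 7 = 8

Upper bound = 8


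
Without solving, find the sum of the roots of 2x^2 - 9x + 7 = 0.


By Vieta's formulas for ax^2 + bx + c = 0:
  Sum of roots = -b/a
  Product of roots = c/a

Here a = 2, b = -9, c = 7
Sum = -(-9)/2 = 9/2
Product = 7/2 = 7/2

Sum = 9/2


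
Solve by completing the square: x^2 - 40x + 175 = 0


Start: x^2 - 40x + 175 = 0
Move constant: x^2 - 40x = -175
Half of -40 is -20, squared is 400
Add 400 to both sides: x^2 - 40x + 400 = 225
(x - 20)^2 = 225
x - 20 = ±15
x = 20 + 15 = 35 or x = 20 - 15 = 5

x = 5, x = 35


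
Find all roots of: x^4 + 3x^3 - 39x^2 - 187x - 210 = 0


Let p(x) = x^4 + 3x^3 - 39x^2 - 187x - 210. By the rational root theorem (leading coefficient 1), any rational root is an integer divisor of 210: try ±1, ±2, ... in turn.
Test x = 1: value = -432 ≠ 0.
Test x = -1: value = -64 ≠ 0.
Test x = 2: value = -700 ≠ 0.
Test x = -2: value = 0 ✓, so (x + 2) is a factor.
Synthetic division by (x + 2): bring down 1; 1(-2) + 3 = 1; 1(-2) - 39 = -41; (-41)(-2) - 187 = -105; (-105)(-2) - 210 = 0 → quotient x^3 + x^2 - 41x - 105, remainder 0.
Continue with the quotient x^3 + x^2 - 41x - 105 (candidates must divide 105).
Test x = 3: value = -192 ≠ 0.
Test x = -3: value = 0 ✓, so (x + 3) is a factor.
Synthetic division by (x + 3): bring down 1; 1(-3) + 1 = -2; (-2)(-3) - 41 = -35; (-35)(-3) - 105 = 0 → quotient x^2 - 2x - 35, remainder 0.
Solve the quadratic x^2 - 2x - 35 = 0: discriminant = (-2)^2 - 4(1)(-35) = 4 + 140 = 144.
sqrt(144) = 12, so x = (2 ± 12)/2: x = 7 or x = -5.
Collecting all roots found:

x = -5, x = -3, x = -2, x = 7


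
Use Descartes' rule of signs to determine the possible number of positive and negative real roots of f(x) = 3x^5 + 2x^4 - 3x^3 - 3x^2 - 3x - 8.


Descartes' rule of signs:

For positive roots, count sign changes in f(x) = 3x^5 + 2x^4 - 3x^3 - 3x^2 - 3x - 8:
Signs of coefficients: +, +, -, -, -, -
Number of sign changes: 1
Possible positive real roots: 1

For negative roots, examine f(-x) = -3x^5 + 2x^4 + 3x^3 - 3x^2 + 3x - 8:
Signs of coefficients: -, +, +, -, +, -
Number of sign changes: 4
Possible negative real roots: 4, 2, 0

Positive roots: 1; Negative roots: 4 or 2 or 0


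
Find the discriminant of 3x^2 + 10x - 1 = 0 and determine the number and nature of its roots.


For ax^2 + bx + c = 0, discriminant D = b^2 - 4ac
Here a = 3, b = 10, c = -1
D = (10)^2 - 4(3)(-1) = 100 + 12 = 112

D = 112 > 0 but not a perfect square
The equation has 2 distinct real irrational roots.

Discriminant = 112, 2 distinct real irrational roots


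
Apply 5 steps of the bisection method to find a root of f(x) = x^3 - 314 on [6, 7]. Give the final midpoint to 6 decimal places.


f(x) = x^3 - 314
f(6) = -98 < 0
f(7) = 29 > 0

Step 1: midpoint = (6.000000 + 7.000000)/2 = 6.500000
  f(6.500000) = -39.375000
  f(mid) < 0, so root is in [6.500000, 7.000000]

Step 2: midpoint = (6.500000 + 7.000000)/2 = 6.750000
  f(6.750000) = -6.453125
  f(mid) < 0, so root is in [6.750000, 7.000000]

Step 3: midpoint = (6.750000 + 7.000000)/2 = 6.875000
  f(6.875000) = 10.951172
  f(mid) > 0, so root is in [6.750000, 6.875000]

Step 4: midpoint = (6.750000 + 6.875000)/2 = 6.812500
  f(6.812500) = 2.169189
  f(mid) > 0, so root is in [6.750000, 6.812500]

Step 5: midpoint = (6.750000 + 6.812500)/2 = 6.781250
  f(6.781250) = -2.161835
  f(mid) < 0, so root is in [6.781250, 6.812500]

midpoint = 6.781250
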